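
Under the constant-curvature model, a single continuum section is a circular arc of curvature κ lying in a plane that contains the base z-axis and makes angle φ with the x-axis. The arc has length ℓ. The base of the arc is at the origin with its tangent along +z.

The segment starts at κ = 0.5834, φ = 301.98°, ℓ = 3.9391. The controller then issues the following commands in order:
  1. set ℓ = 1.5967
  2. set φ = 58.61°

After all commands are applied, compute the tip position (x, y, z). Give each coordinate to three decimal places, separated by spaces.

0.360 0.590 1.376

initial: κ=0.5834, φ=301.98°, ℓ=3.9391
cmd 1: set ℓ=1.5967 → (κ,φ,ℓ)=(0.5834,301.98°,1.5967) → tip=(0.3662,-0.5865,1.3756)
cmd 2: set φ=58.61° → (κ,φ,ℓ)=(0.5834,58.61°,1.5967) → tip=(0.3601,0.5902,1.3756)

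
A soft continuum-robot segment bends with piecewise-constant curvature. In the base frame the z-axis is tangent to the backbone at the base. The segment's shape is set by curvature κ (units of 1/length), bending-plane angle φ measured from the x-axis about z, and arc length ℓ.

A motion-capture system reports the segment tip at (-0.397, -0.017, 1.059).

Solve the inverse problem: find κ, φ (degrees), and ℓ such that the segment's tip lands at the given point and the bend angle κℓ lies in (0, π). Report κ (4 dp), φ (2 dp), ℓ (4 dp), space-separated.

0.6212 182.45 1.1558

ρ = √(x²+y²) = √(-0.397² + -0.017²) = 0.39736
φ = atan2(y, x) mod 360° = atan2(-0.017, -0.397) = 182.4520°
|p|² = ρ² + z² = 0.39736² + 1.059² = 1.27938
κ = 2ρ / |p|² = 2×0.39736 / 1.27938 = 0.62118
θ = 2·atan2(ρ, z) = 2·atan2(0.39736, 1.059) = 0.71794 rad
ℓ = θ/κ = 0.71794/0.62118 = 1.15576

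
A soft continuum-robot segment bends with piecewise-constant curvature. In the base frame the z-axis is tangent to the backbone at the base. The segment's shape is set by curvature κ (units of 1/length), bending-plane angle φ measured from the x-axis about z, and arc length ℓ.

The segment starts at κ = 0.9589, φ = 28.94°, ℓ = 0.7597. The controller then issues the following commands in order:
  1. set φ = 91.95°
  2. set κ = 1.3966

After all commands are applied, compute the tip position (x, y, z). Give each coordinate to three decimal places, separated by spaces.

-0.012 0.366 0.625

initial: κ=0.9589, φ=28.94°, ℓ=0.7597
cmd 1: set φ=91.95° → (κ,φ,ℓ)=(0.9589,91.95°,0.7597) → tip=(-0.0090,0.2645,0.6943)
cmd 2: set κ=1.3966 → (κ,φ,ℓ)=(1.3966,91.95°,0.7597) → tip=(-0.0125,0.3664,0.6250)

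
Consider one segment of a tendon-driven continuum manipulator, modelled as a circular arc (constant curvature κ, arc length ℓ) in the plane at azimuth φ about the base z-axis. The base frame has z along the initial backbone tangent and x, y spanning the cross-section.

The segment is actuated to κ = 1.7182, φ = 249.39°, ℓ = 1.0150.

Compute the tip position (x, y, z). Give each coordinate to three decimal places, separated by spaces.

-0.240 -0.639 0.573

θ = κ·ℓ = 1.7182 × 1.0150 = 1.74397 rad
ρ = (1 − cos θ)/κ = (1 − -0.17231)/1.7182 = 0.68229
z = sin θ / κ = 0.98504/1.7182 = 0.57330
x = ρ cos φ = 0.68229 × cos(249.39°) = -0.24017
y = ρ sin φ = 0.68229 × sin(249.39°) = -0.63862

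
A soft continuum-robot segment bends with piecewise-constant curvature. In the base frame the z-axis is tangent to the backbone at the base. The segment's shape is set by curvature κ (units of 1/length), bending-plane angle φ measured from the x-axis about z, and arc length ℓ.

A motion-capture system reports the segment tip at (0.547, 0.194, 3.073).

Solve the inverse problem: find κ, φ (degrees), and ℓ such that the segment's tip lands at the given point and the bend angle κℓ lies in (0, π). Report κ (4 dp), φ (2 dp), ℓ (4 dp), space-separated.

ρ = √(x²+y²) = √(0.547² + 0.194²) = 0.58038
φ = atan2(y, x) mod 360° = atan2(0.194, 0.547) = 19.5277°
|p|² = ρ² + z² = 0.58038² + 3.073² = 9.78017
κ = 2ρ / |p|² = 2×0.58038 / 9.78017 = 0.11869
θ = 2·atan2(ρ, z) = 2·atan2(0.58038, 3.073) = 0.37333 rad
ℓ = θ/κ = 0.37333/0.11869 = 3.14556

0.1187 19.53 3.1456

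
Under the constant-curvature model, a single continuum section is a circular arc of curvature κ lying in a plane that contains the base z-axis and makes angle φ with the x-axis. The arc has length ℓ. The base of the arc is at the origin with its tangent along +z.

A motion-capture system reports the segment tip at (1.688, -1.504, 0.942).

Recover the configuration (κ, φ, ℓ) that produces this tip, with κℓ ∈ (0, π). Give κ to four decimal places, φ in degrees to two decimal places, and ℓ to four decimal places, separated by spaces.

0.7538 318.30 3.1203

ρ = √(x²+y²) = √(1.688² + -1.504²) = 2.26083
φ = atan2(y, x) mod 360° = atan2(-1.504, 1.688) = 318.2991°
|p|² = ρ² + z² = 2.26083² + 0.942² = 5.99872
κ = 2ρ / |p|² = 2×2.26083 / 5.99872 = 0.75377
θ = 2·atan2(ρ, z) = 2·atan2(2.26083, 0.942) = 2.35202 rad
ℓ = θ/κ = 2.35202/0.75377 = 3.12034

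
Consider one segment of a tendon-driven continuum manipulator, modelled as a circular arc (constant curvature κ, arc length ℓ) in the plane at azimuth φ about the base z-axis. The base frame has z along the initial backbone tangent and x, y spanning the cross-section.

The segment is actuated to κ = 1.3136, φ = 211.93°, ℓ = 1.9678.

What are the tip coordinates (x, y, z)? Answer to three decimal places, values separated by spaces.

θ = κ·ℓ = 1.3136 × 1.9678 = 2.58490 rad
ρ = (1 − cos θ)/κ = (1 − -0.84901)/1.3136 = 1.40759
z = sin θ / κ = 0.52838/1.3136 = 0.40224
x = ρ cos φ = 1.40759 × cos(211.93°) = -1.19461
y = ρ sin φ = 1.40759 × sin(211.93°) = -0.74445

-1.195 -0.744 0.402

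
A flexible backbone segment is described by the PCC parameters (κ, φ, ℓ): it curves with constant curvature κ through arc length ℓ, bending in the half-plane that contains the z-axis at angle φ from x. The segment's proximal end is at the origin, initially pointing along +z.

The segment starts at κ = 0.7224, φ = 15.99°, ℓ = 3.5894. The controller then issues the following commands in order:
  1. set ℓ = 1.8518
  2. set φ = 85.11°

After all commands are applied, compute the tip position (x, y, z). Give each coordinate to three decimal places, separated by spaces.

0.091 1.061 1.347

initial: κ=0.7224, φ=15.99°, ℓ=3.5894
cmd 1: set ℓ=1.8518 → (κ,φ,ℓ)=(0.7224,15.99°,1.8518) → tip=(1.0234,0.2933,1.3469)
cmd 2: set φ=85.11° → (κ,φ,ℓ)=(0.7224,85.11°,1.8518) → tip=(0.0907,1.0607,1.3469)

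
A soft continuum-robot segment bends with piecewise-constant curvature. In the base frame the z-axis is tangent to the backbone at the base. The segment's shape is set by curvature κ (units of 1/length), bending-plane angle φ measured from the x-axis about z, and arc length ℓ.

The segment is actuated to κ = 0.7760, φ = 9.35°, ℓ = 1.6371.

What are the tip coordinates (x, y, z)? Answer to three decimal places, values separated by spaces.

0.895 0.147 1.231

θ = κ·ℓ = 0.7760 × 1.6371 = 1.27039 rad
ρ = (1 − cos θ)/κ = (1 − 0.29591)/0.7760 = 0.90733
z = sin θ / κ = 0.95522/0.7760 = 1.23095
x = ρ cos φ = 0.90733 × cos(9.35°) = 0.89528
y = ρ sin φ = 0.90733 × sin(9.35°) = 0.14741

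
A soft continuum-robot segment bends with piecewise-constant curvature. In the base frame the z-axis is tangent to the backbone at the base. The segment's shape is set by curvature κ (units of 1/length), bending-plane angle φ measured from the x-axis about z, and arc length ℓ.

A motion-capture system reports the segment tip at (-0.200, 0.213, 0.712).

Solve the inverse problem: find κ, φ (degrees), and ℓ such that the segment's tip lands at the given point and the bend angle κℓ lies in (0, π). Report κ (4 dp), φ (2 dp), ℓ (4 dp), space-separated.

0.9866 133.20 0.7894

ρ = √(x²+y²) = √(-0.200² + 0.213²) = 0.29218
φ = atan2(y, x) mod 360° = atan2(0.213, -0.200) = 133.1971°
|p|² = ρ² + z² = 0.29218² + 0.712² = 0.59231
κ = 2ρ / |p|² = 2×0.29218 / 0.59231 = 0.98657
θ = 2·atan2(ρ, z) = 2·atan2(0.29218, 0.712) = 0.77882 rad
ℓ = θ/κ = 0.77882/0.98657 = 0.78942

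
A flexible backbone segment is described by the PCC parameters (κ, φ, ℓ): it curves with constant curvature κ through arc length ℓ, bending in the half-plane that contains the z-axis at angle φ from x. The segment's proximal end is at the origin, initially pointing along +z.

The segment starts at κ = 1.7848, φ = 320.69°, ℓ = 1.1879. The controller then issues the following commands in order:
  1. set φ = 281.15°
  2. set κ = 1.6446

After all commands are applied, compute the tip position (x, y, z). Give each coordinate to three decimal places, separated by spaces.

0.162 -0.819 0.564

initial: κ=1.7848, φ=320.69°, ℓ=1.1879
cmd 1: set φ=281.15° → (κ,φ,ℓ)=(1.7848,281.15°,1.1879) → tip=(0.1649,-0.8367,0.4778)
cmd 2: set κ=1.6446 → (κ,φ,ℓ)=(1.6446,281.15°,1.1879) → tip=(0.1615,-0.8194,0.5640)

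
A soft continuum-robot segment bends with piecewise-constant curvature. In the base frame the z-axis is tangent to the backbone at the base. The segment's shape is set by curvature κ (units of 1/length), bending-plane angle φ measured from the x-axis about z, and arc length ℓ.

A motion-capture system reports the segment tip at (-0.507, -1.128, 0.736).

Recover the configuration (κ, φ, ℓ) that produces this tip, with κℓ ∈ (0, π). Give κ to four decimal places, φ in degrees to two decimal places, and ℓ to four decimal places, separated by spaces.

ρ = √(x²+y²) = √(-0.507² + -1.128²) = 1.23670
φ = atan2(y, x) mod 360° = atan2(-1.128, -0.507) = 245.7976°
|p|² = ρ² + z² = 1.23670² + 0.736² = 2.07113
κ = 2ρ / |p|² = 2×1.23670 / 2.07113 = 1.19423
θ = 2·atan2(ρ, z) = 2·atan2(1.23670, 0.736) = 2.06793 rad
ℓ = θ/κ = 2.06793/1.19423 = 1.73160

1.1942 245.80 1.7316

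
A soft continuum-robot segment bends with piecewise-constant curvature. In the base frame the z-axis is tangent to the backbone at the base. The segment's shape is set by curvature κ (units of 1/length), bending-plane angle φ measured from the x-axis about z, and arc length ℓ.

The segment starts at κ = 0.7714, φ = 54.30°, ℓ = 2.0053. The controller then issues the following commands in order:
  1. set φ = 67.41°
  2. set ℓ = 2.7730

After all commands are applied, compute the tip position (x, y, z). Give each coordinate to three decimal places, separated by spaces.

initial: κ=0.7714, φ=54.30°, ℓ=2.0053
cmd 1: set φ=67.41° → (κ,φ,ℓ)=(0.7714,67.41°,2.0053) → tip=(0.4861,1.1683,1.2960)
cmd 2: set ℓ=2.7730 → (κ,φ,ℓ)=(0.7714,67.41°,2.7730) → tip=(0.7660,1.8410,1.0926)

0.766 1.841 1.093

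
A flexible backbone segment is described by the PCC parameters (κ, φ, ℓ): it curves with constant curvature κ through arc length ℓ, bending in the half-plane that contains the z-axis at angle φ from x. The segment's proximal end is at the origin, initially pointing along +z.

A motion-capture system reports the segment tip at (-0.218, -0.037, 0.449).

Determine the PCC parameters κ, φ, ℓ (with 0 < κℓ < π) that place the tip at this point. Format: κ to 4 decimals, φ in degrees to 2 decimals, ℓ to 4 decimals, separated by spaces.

ρ = √(x²+y²) = √(-0.218² + -0.037²) = 0.22112
φ = atan2(y, x) mod 360° = atan2(-0.037, -0.218) = 189.6327°
|p|² = ρ² + z² = 0.22112² + 0.449² = 0.25049
κ = 2ρ / |p|² = 2×0.22112 / 0.25049 = 1.76545
θ = 2·atan2(ρ, z) = 2·atan2(0.22112, 0.449) = 0.91521 rad
ℓ = θ/κ = 0.91521/1.76545 = 0.51840

1.7655 189.63 0.5184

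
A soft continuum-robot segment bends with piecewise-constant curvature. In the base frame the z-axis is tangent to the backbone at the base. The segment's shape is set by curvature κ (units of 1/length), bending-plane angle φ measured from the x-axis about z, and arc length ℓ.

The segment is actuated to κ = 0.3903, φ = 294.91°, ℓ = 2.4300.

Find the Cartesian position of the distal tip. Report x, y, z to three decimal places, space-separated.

θ = κ·ℓ = 0.3903 × 2.4300 = 0.94843 rad
ρ = (1 − cos θ)/κ = (1 − 0.58296)/0.3903 = 1.06851
z = sin θ / κ = 0.81250/0.3903 = 2.08173
x = ρ cos φ = 1.06851 × cos(294.91°) = 0.45005
y = ρ sin φ = 1.06851 × sin(294.91°) = -0.96911

0.450 -0.969 2.082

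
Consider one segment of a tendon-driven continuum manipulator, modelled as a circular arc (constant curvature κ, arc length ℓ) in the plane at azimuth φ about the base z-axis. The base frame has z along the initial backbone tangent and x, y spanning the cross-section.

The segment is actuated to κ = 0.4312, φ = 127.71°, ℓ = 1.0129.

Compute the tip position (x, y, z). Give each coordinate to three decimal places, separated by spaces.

θ = κ·ℓ = 0.4312 × 1.0129 = 0.43676 rad
ρ = (1 − cos θ)/κ = (1 − 0.90613)/0.4312 = 0.21770
z = sin θ / κ = 0.42301/0.4312 = 0.98100
x = ρ cos φ = 0.21770 × cos(127.71°) = -0.13316
y = ρ sin φ = 0.21770 × sin(127.71°) = 0.17223

-0.133 0.172 0.981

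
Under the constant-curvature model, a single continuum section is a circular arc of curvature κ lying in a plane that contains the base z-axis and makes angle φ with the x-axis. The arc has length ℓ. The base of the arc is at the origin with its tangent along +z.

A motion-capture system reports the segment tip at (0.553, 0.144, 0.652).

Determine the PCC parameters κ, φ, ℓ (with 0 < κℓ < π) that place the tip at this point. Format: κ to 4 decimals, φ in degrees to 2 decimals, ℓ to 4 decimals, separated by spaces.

1.5205 14.60 0.9466

ρ = √(x²+y²) = √(0.553² + 0.144²) = 0.57144
φ = atan2(y, x) mod 360° = atan2(0.144, 0.553) = 14.5956°
|p|² = ρ² + z² = 0.57144² + 0.652² = 0.75165
κ = 2ρ / |p|² = 2×0.57144 / 0.75165 = 1.52050
θ = 2·atan2(ρ, z) = 2·atan2(0.57144, 0.652) = 1.43929 rad
ℓ = θ/κ = 1.43929/1.52050 = 0.94659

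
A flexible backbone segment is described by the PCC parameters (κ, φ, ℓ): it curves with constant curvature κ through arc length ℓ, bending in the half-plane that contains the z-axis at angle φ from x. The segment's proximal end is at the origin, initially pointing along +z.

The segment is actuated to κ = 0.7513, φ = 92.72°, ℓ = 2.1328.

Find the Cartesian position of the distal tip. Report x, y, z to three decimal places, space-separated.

-0.065 1.372 1.330

θ = κ·ℓ = 0.7513 × 2.1328 = 1.60237 rad
ρ = (1 − cos θ)/κ = (1 − -0.03157)/0.7513 = 1.37305
z = sin θ / κ = 0.99950/0.7513 = 1.33036
x = ρ cos φ = 1.37305 × cos(92.72°) = -0.06516
y = ρ sin φ = 1.37305 × sin(92.72°) = 1.37150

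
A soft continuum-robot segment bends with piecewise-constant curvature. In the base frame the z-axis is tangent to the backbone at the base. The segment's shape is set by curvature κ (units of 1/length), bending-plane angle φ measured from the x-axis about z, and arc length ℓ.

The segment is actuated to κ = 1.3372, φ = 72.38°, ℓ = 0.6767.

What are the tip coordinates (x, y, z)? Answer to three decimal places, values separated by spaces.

θ = κ·ℓ = 1.3372 × 0.6767 = 0.90488 rad
ρ = (1 − cos θ)/κ = (1 − 0.61778)/1.3372 = 0.28584
z = sin θ / κ = 0.78635/1.3372 = 0.58806
x = ρ cos φ = 0.28584 × cos(72.38°) = 0.08652
y = ρ sin φ = 0.28584 × sin(72.38°) = 0.27243

0.087 0.272 0.588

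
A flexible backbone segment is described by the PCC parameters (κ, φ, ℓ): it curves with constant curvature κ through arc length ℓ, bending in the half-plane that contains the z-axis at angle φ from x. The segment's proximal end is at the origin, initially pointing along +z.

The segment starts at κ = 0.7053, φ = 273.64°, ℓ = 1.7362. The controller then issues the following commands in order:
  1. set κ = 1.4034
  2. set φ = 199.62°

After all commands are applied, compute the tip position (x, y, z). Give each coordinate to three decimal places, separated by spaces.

-1.182 -0.421 0.462

initial: κ=0.7053, φ=273.64°, ℓ=1.7362
cmd 1: set κ=1.4034 → (κ,φ,ℓ)=(1.4034,273.64°,1.7362) → tip=(0.0797,-1.2527,0.4618)
cmd 2: set φ=199.62° → (κ,φ,ℓ)=(1.4034,199.62°,1.7362) → tip=(-1.1824,-0.4215,0.4618)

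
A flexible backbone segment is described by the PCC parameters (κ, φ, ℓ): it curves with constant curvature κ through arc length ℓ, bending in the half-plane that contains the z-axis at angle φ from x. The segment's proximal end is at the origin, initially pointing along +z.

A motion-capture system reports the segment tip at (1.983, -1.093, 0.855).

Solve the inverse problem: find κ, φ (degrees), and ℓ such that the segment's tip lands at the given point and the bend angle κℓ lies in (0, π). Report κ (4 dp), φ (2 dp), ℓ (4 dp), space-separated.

0.7731 331.14 3.1298

ρ = √(x²+y²) = √(1.983² + -1.093²) = 2.26427
φ = atan2(y, x) mod 360° = atan2(-1.093, 1.983) = 331.1371°
|p|² = ρ² + z² = 2.26427² + 0.855² = 5.85796
κ = 2ρ / |p|² = 2×2.26427 / 5.85796 = 0.77306
θ = 2·atan2(ρ, z) = 2·atan2(2.26427, 0.855) = 2.41949 rad
ℓ = θ/κ = 2.41949/0.77306 = 3.12976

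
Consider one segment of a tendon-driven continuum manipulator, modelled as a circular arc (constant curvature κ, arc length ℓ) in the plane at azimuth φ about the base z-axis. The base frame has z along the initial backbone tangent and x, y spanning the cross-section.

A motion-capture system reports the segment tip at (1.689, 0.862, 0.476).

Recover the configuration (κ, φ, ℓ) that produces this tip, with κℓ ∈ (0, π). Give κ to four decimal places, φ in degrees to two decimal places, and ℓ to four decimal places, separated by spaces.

ρ = √(x²+y²) = √(1.689² + 0.862²) = 1.89625
φ = atan2(y, x) mod 360° = atan2(0.862, 1.689) = 27.0380°
|p|² = ρ² + z² = 1.89625² + 0.476² = 3.82234
κ = 2ρ / |p|² = 2×1.89625 / 3.82234 = 0.99219
θ = 2·atan2(ρ, z) = 2·atan2(1.89625, 0.476) = 2.64971 rad
ℓ = θ/κ = 2.64971/0.99219 = 2.67056

0.9922 27.04 2.6706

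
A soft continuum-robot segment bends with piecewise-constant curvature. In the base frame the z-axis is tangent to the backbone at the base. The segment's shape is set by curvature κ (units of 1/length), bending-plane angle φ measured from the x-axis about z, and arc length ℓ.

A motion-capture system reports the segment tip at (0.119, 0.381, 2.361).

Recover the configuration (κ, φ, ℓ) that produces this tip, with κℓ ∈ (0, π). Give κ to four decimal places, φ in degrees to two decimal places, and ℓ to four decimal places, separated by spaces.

ρ = √(x²+y²) = √(0.119² + 0.381²) = 0.39915
φ = atan2(y, x) mod 360° = atan2(0.381, 0.119) = 72.6545°
|p|² = ρ² + z² = 0.39915² + 2.361² = 5.73364
κ = 2ρ / |p|² = 2×0.39915 / 5.73364 = 0.13923
θ = 2·atan2(ρ, z) = 2·atan2(0.39915, 2.361) = 0.33495 rad
ℓ = θ/κ = 0.33495/0.13923 = 2.40573

0.1392 72.65 2.4057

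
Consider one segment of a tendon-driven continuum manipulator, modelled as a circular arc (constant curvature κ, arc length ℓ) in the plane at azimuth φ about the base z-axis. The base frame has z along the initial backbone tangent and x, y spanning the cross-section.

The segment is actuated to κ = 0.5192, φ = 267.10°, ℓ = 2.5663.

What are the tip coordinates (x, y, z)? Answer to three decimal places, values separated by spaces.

-0.074 -1.469 1.872

θ = κ·ℓ = 0.5192 × 2.5663 = 1.33242 rad
ρ = (1 − cos θ)/κ = (1 − 0.23612)/0.5192 = 1.47126
z = sin θ / κ = 0.97172/0.5192 = 1.87158
x = ρ cos φ = 1.47126 × cos(267.10°) = -0.07444
y = ρ sin φ = 1.47126 × sin(267.10°) = -1.46937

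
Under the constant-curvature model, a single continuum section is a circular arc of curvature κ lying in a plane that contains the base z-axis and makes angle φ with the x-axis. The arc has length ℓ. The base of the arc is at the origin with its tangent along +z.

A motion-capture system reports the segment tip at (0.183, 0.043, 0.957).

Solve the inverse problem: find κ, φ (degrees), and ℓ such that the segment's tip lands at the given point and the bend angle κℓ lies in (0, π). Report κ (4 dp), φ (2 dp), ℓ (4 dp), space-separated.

ρ = √(x²+y²) = √(0.183² + 0.043²) = 0.18798
φ = atan2(y, x) mod 360° = atan2(0.043, 0.183) = 13.2231°
|p|² = ρ² + z² = 0.18798² + 0.957² = 0.95119
κ = 2ρ / |p|² = 2×0.18798 / 0.95119 = 0.39526
θ = 2·atan2(ρ, z) = 2·atan2(0.18798, 0.957) = 0.38792 rad
ℓ = θ/κ = 0.38792/0.39526 = 0.98143

0.3953 13.22 0.9814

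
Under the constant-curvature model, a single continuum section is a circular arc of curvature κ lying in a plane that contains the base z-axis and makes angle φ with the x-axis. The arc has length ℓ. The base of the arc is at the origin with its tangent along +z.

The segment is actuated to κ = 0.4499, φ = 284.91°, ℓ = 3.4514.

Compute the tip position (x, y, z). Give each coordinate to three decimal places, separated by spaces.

θ = κ·ℓ = 0.4499 × 3.4514 = 1.55278 rad
ρ = (1 − cos θ)/κ = (1 − 0.01801)/0.4499 = 2.18268
z = sin θ / κ = 0.99984/0.4499 = 2.22236
x = ρ cos φ = 2.18268 × cos(284.91°) = 0.56161
y = ρ sin φ = 2.18268 × sin(284.91°) = -2.10920

0.562 -2.109 2.222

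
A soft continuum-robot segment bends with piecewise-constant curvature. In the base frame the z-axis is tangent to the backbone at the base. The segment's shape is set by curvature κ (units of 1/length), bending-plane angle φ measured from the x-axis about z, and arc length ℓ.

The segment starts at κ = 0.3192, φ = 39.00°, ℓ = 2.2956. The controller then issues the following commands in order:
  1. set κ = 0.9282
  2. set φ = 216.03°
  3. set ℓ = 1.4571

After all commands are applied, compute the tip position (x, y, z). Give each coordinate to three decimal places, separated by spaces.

initial: κ=0.3192, φ=39.00°, ℓ=2.2956
cmd 1: set κ=0.9282 → (κ,φ,ℓ)=(0.9282,39.00°,2.2956) → tip=(1.2820,1.0381,0.9128)
cmd 2: set φ=216.03° → (κ,φ,ℓ)=(0.9282,216.03°,2.2956) → tip=(-1.3341,-0.9703,0.9128)
cmd 3: set ℓ=1.4571 → (κ,φ,ℓ)=(0.9282,216.03°,1.4571) → tip=(-0.6826,-0.4965,1.0518)

-0.683 -0.496 1.052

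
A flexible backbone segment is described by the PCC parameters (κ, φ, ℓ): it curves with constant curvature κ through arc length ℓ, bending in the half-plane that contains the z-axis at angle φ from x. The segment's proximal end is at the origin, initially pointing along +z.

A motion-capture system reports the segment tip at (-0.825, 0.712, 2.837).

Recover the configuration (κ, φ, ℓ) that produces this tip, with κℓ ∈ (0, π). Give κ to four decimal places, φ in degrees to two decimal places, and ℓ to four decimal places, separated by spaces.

0.2360 139.20 3.1083

ρ = √(x²+y²) = √(-0.825² + 0.712²) = 1.08976
φ = atan2(y, x) mod 360° = atan2(0.712, -0.825) = 139.2048°
|p|² = ρ² + z² = 1.08976² + 2.837² = 9.23614
κ = 2ρ / |p|² = 2×1.08976 / 9.23614 = 0.23598
θ = 2·atan2(ρ, z) = 2·atan2(1.08976, 2.837) = 0.73349 rad
ℓ = θ/κ = 0.73349/0.23598 = 3.10831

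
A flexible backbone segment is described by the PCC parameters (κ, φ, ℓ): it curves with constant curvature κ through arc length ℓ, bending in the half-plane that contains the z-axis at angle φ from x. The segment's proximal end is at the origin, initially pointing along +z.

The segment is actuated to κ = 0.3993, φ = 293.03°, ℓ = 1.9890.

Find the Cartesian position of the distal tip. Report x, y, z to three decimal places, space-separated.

θ = κ·ℓ = 0.3993 × 1.9890 = 0.79421 rad
ρ = (1 − cos θ)/κ = (1 − 0.70085)/0.3993 = 0.74919
z = sin θ / κ = 0.71331/0.3993 = 1.78640
x = ρ cos φ = 0.74919 × cos(293.03°) = 0.29309
y = ρ sin φ = 0.74919 × sin(293.03°) = -0.68948

0.293 -0.689 1.786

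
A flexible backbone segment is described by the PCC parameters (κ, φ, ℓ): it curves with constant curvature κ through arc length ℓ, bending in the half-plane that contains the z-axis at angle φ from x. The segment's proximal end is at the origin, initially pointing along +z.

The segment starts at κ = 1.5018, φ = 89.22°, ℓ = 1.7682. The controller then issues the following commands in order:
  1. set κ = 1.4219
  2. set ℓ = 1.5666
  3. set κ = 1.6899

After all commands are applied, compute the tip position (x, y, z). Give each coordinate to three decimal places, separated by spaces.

0.015 1.113 0.281

initial: κ=1.5018, φ=89.22°, ℓ=1.7682
cmd 1: set κ=1.4219 → (κ,φ,ℓ)=(1.4219,89.22°,1.7682) → tip=(0.0173,1.2725,0.4129)
cmd 2: set ℓ=1.5666 → (κ,φ,ℓ)=(1.4219,89.22°,1.5666) → tip=(0.0154,1.1326,0.5570)
cmd 3: set κ=1.6899 → (κ,φ,ℓ)=(1.6899,89.22°,1.5666) → tip=(0.0151,1.1126,0.2807)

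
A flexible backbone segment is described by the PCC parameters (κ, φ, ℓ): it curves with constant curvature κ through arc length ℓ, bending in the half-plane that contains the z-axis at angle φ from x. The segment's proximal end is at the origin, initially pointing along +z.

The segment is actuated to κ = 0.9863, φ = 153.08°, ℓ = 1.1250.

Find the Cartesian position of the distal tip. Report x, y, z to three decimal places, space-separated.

θ = κ·ℓ = 0.9863 × 1.1250 = 1.10959 rad
ρ = (1 − cos θ)/κ = (1 − 0.44503)/0.9863 = 0.56268
z = sin θ / κ = 0.89552/0.9863 = 0.90795
x = ρ cos φ = 0.56268 × cos(153.08°) = -0.50171
y = ρ sin φ = 0.56268 × sin(153.08°) = 0.25475

-0.502 0.255 0.908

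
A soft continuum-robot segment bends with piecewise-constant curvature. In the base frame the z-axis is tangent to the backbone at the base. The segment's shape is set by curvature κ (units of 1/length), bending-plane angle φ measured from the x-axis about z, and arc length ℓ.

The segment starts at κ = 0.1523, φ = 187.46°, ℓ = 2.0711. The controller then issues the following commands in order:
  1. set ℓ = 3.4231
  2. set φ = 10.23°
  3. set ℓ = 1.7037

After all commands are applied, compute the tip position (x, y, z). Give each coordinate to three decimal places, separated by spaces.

0.216 0.039 1.685

initial: κ=0.1523, φ=187.46°, ℓ=2.0711
cmd 1: set ℓ=3.4231 → (κ,φ,ℓ)=(0.1523,187.46°,3.4231) → tip=(-0.8649,-0.1133,3.2701)
cmd 2: set φ=10.23° → (κ,φ,ℓ)=(0.1523,10.23°,3.4231) → tip=(0.8584,0.1549,3.2701)
cmd 3: set ℓ=1.7037 → (κ,φ,ℓ)=(0.1523,10.23°,1.7037) → tip=(0.2163,0.0390,1.6846)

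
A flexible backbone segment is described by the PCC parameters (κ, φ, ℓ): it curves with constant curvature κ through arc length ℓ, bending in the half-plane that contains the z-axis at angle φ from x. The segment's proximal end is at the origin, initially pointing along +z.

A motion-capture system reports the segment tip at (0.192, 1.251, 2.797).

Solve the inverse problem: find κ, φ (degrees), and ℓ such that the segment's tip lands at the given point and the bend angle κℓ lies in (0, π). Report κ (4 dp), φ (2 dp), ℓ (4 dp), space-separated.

ρ = √(x²+y²) = √(0.192² + 1.251²) = 1.26565
φ = atan2(y, x) mod 360° = atan2(1.251, 0.192) = 81.2745°
|p|² = ρ² + z² = 1.26565² + 2.797² = 9.42507
κ = 2ρ / |p|² = 2×1.26565 / 9.42507 = 0.26857
θ = 2·atan2(ρ, z) = 2·atan2(1.26565, 2.797) = 0.84987 rad
ℓ = θ/κ = 0.84987/0.26857 = 3.16440

0.2686 81.27 3.1644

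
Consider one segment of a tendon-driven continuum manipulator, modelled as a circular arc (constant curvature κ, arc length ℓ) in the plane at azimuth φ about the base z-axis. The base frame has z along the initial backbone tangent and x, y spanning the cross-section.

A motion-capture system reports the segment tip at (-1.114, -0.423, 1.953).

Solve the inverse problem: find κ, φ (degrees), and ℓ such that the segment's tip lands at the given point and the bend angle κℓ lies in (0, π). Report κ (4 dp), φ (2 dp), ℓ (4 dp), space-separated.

0.4553 200.79 2.4064

ρ = √(x²+y²) = √(-1.114² + -0.423²) = 1.19161
φ = atan2(y, x) mod 360° = atan2(-0.423, -1.114) = 200.7924°
|p|² = ρ² + z² = 1.19161² + 1.953² = 5.23413
κ = 2ρ / |p|² = 2×1.19161 / 5.23413 = 0.45532
θ = 2·atan2(ρ, z) = 2·atan2(1.19161, 1.953) = 1.09569 rad
ℓ = θ/κ = 1.09569/0.45532 = 2.40640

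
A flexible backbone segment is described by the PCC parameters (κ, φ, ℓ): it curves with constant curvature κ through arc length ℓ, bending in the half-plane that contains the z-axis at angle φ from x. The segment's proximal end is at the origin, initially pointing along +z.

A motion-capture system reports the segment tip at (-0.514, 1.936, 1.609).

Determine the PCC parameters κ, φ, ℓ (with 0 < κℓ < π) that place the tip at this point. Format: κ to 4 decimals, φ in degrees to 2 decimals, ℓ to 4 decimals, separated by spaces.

ρ = √(x²+y²) = √(-0.514² + 1.936²) = 2.00307
φ = atan2(y, x) mod 360° = atan2(1.936, -0.514) = 104.8688°
|p|² = ρ² + z² = 2.00307² + 1.609² = 6.60117
κ = 2ρ / |p|² = 2×2.00307 / 6.60117 = 0.60688
θ = 2·atan2(ρ, z) = 2·atan2(2.00307, 1.609) = 1.78813 rad
ℓ = θ/κ = 1.78813/0.60688 = 2.94642

0.6069 104.87 2.9464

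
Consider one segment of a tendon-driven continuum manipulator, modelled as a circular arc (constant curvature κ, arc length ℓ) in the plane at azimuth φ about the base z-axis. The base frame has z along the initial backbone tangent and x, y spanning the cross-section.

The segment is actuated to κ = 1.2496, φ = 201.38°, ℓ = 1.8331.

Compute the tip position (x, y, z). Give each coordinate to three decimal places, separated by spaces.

-1.236 -0.484 0.602

θ = κ·ℓ = 1.2496 × 1.8331 = 2.29064 rad
ρ = (1 − cos θ)/κ = (1 − -0.65927)/1.2496 = 1.32784
z = sin θ / κ = 0.75191/1.2496 = 0.60172
x = ρ cos φ = 1.32784 × cos(201.38°) = -1.23646
y = ρ sin φ = 1.32784 × sin(201.38°) = -0.48407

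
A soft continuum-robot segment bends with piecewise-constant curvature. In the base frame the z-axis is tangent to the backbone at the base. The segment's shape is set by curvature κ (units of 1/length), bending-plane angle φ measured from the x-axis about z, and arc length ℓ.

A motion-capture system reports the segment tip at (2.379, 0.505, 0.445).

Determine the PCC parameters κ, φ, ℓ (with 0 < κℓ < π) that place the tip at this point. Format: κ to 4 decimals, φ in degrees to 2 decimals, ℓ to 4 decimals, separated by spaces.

0.7957 11.98 3.4932

ρ = √(x²+y²) = √(2.379² + 0.505²) = 2.43201
φ = atan2(y, x) mod 360° = atan2(0.505, 2.379) = 11.9845°
|p|² = ρ² + z² = 2.43201² + 0.445² = 6.11269
κ = 2ρ / |p|² = 2×2.43201 / 6.11269 = 0.79572
θ = 2·atan2(ρ, z) = 2·atan2(2.43201, 0.445) = 2.77964 rad
ℓ = θ/κ = 2.77964/0.79572 = 3.49322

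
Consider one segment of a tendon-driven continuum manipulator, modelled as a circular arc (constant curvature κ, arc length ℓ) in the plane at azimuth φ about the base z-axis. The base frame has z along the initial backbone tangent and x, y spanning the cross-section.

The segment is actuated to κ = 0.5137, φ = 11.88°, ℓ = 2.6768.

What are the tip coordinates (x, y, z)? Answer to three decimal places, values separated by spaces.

1.534 0.323 1.909

θ = κ·ℓ = 0.5137 × 2.6768 = 1.37507 rad
ρ = (1 − cos θ)/κ = (1 − 0.19448)/0.5137 = 1.56808
z = sin θ / κ = 0.98091/0.5137 = 1.90949
x = ρ cos φ = 1.56808 × cos(11.88°) = 1.53449
y = ρ sin φ = 1.56808 × sin(11.88°) = 0.32281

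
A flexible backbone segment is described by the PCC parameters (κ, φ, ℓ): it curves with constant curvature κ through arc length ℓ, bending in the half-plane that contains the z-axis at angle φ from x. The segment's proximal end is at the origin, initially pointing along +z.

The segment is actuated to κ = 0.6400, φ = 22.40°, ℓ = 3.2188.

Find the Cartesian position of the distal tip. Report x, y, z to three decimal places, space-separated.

2.123 0.875 1.379

θ = κ·ℓ = 0.6400 × 3.2188 = 2.06003 rad
ρ = (1 − cos θ)/κ = (1 − -0.46995)/0.6400 = 2.29680
z = sin θ / κ = 0.88269/0.6400 = 1.37921
x = ρ cos φ = 2.29680 × cos(22.40°) = 2.12350
y = ρ sin φ = 2.29680 × sin(22.40°) = 0.87524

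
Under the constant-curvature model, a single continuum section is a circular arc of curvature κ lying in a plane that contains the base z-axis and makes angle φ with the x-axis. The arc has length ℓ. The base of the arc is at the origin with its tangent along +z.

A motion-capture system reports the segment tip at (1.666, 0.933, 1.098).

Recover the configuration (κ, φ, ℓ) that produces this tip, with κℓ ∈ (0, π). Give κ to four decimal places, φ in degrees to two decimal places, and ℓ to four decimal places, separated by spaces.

0.7871 29.25 2.6652

ρ = √(x²+y²) = √(1.666² + 0.933²) = 1.90946
φ = atan2(y, x) mod 360° = atan2(0.933, 1.666) = 29.2499°
|p|² = ρ² + z² = 1.90946² + 1.098² = 4.85165
κ = 2ρ / |p|² = 2×1.90946 / 4.85165 = 0.78714
θ = 2·atan2(ρ, z) = 2·atan2(1.90946, 1.098) = 2.09788 rad
ℓ = θ/κ = 2.09788/0.78714 = 2.66519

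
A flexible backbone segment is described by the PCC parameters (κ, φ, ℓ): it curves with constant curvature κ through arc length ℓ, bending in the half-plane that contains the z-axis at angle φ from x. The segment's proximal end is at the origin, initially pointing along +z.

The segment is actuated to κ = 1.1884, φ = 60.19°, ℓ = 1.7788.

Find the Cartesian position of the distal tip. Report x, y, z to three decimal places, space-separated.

θ = κ·ℓ = 1.1884 × 1.7788 = 2.11393 rad
ρ = (1 − cos θ)/κ = (1 − -0.51682)/1.1884 = 1.27635
z = sin θ / κ = 0.85610/1.1884 = 0.72038
x = ρ cos φ = 1.27635 × cos(60.19°) = 0.63451
y = ρ sin φ = 1.27635 × sin(60.19°) = 1.10746

0.635 1.107 0.720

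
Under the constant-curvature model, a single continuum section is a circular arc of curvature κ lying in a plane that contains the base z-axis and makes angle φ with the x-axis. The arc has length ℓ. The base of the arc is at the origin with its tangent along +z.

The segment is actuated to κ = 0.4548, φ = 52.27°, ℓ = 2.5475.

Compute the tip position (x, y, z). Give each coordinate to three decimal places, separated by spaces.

0.806 1.042 2.015

θ = κ·ℓ = 0.4548 × 2.5475 = 1.15860 rad
ρ = (1 − cos θ)/κ = (1 − 0.40062)/0.4548 = 1.31790
z = sin θ / κ = 0.91624/0.4548 = 2.01461
x = ρ cos φ = 1.31790 × cos(52.27°) = 0.80648
y = ρ sin φ = 1.31790 × sin(52.27°) = 1.04233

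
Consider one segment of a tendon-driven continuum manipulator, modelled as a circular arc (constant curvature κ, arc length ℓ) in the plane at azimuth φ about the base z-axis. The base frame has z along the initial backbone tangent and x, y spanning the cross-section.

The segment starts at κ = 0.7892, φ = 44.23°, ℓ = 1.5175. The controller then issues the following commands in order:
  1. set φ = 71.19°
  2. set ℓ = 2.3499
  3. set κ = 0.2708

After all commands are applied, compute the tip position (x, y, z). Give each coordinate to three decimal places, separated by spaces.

initial: κ=0.7892, φ=44.23°, ℓ=1.5175
cmd 1: set φ=71.19° → (κ,φ,ℓ)=(0.7892,71.19°,1.5175) → tip=(0.2596,0.7621,1.1799)
cmd 2: set ℓ=2.3499 → (κ,φ,ℓ)=(0.7892,71.19°,2.3499) → tip=(0.5229,1.5352,1.2164)
cmd 3: set κ=0.2708 → (κ,φ,ℓ)=(0.2708,71.19°,2.3499) → tip=(0.2330,0.6842,2.1945)

0.233 0.684 2.194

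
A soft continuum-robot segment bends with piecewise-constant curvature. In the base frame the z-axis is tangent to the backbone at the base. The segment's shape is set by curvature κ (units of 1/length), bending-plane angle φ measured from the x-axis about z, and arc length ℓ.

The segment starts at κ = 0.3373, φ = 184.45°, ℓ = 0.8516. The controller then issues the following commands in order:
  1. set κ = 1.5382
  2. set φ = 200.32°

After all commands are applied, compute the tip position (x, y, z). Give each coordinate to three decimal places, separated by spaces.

initial: κ=0.3373, φ=184.45°, ℓ=0.8516
cmd 1: set κ=1.5382 → (κ,φ,ℓ)=(1.5382,184.45°,0.8516) → tip=(-0.4810,-0.0374,0.6281)
cmd 2: set φ=200.32° → (κ,φ,ℓ)=(1.5382,200.32°,0.8516) → tip=(-0.4524,-0.1675,0.6281)

-0.452 -0.168 0.628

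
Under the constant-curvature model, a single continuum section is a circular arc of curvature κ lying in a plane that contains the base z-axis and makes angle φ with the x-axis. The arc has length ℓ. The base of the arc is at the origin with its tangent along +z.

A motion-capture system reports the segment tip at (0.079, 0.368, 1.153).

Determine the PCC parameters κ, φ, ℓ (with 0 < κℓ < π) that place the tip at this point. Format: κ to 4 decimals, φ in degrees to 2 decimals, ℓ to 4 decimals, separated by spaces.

0.5117 77.88 1.2332

ρ = √(x²+y²) = √(0.079² + 0.368²) = 0.37638
φ = atan2(y, x) mod 360° = atan2(0.368, 0.079) = 77.8840°
|p|² = ρ² + z² = 0.37638² + 1.153² = 1.47107
κ = 2ρ / |p|² = 2×0.37638 / 1.47107 = 0.51171
θ = 2·atan2(ρ, z) = 2·atan2(0.37638, 1.153) = 0.63107 rad
ℓ = θ/κ = 0.63107/0.51171 = 1.23324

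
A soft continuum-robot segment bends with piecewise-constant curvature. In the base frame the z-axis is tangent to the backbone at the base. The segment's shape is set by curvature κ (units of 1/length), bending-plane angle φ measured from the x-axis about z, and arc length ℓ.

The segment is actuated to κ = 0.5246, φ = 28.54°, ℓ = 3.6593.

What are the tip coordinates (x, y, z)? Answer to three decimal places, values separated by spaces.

θ = κ·ℓ = 0.5246 × 3.6593 = 1.91967 rad
ρ = (1 − cos θ)/κ = (1 − -0.34184)/0.5246 = 2.55783
z = sin θ / κ = 0.93976/0.5246 = 1.79138
x = ρ cos φ = 2.55783 × cos(28.54°) = 2.24701
y = ρ sin φ = 2.55783 × sin(28.54°) = 1.22206

2.247 1.222 1.791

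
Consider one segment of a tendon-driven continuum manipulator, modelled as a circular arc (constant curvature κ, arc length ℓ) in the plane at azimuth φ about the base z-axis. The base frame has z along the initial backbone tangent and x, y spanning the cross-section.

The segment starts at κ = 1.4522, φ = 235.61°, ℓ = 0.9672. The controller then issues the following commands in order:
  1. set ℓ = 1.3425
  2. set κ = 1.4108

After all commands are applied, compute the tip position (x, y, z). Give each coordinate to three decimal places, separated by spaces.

-0.528 -0.771 0.672

initial: κ=1.4522, φ=235.61°, ℓ=0.9672
cmd 1: set ℓ=1.3425 → (κ,φ,ℓ)=(1.4522,235.61°,1.3425) → tip=(-0.5328,-0.7784,0.6398)
cmd 2: set κ=1.4108 → (κ,φ,ℓ)=(1.4108,235.61°,1.3425) → tip=(-0.5275,-0.7707,0.6721)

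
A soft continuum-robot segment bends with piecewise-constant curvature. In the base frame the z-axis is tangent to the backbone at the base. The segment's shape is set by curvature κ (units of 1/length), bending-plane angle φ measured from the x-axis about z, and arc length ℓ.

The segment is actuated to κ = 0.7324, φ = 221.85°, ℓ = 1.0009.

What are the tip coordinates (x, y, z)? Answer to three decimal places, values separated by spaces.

θ = κ·ℓ = 0.7324 × 1.0009 = 0.73306 rad
ρ = (1 − cos θ)/κ = (1 − 0.74313)/0.7324 = 0.35072
z = sin θ / κ = 0.66915/0.7324 = 0.91363
x = ρ cos φ = 0.35072 × cos(221.85°) = -0.26125
y = ρ sin φ = 0.35072 × sin(221.85°) = -0.23400

-0.261 -0.234 0.914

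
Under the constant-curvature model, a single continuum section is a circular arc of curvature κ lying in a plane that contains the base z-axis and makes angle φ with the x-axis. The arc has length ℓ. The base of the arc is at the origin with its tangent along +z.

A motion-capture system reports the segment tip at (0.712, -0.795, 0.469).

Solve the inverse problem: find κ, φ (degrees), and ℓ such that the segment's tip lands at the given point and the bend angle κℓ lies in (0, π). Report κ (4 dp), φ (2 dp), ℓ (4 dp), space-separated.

ρ = √(x²+y²) = √(0.712² + -0.795²) = 1.06722
φ = atan2(y, x) mod 360° = atan2(-0.795, 0.712) = 311.8475°
|p|² = ρ² + z² = 1.06722² + 0.469² = 1.35893
κ = 2ρ / |p|² = 2×1.06722 / 1.35893 = 1.57068
θ = 2·atan2(ρ, z) = 2·atan2(1.06722, 0.469) = 2.31349 rad
ℓ = θ/κ = 2.31349/1.57068 = 1.47292

1.5707 311.85 1.4729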